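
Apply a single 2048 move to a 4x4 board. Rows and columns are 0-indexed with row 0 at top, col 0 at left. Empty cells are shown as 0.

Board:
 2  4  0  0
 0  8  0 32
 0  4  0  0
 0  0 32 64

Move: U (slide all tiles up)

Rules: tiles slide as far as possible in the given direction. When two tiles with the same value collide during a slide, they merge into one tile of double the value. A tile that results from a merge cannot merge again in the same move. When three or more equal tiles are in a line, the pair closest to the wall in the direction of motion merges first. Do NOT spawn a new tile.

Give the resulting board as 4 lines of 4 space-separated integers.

Slide up:
col 0: [2, 0, 0, 0] -> [2, 0, 0, 0]
col 1: [4, 8, 4, 0] -> [4, 8, 4, 0]
col 2: [0, 0, 0, 32] -> [32, 0, 0, 0]
col 3: [0, 32, 0, 64] -> [32, 64, 0, 0]

Answer:  2  4 32 32
 0  8  0 64
 0  4  0  0
 0  0  0  0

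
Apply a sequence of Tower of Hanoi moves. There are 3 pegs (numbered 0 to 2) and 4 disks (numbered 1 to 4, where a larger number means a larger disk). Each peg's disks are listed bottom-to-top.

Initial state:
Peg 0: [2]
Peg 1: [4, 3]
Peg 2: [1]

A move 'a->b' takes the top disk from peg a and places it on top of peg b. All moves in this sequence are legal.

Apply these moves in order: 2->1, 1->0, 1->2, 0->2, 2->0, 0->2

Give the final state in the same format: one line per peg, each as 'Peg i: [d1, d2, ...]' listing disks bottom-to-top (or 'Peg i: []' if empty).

After move 1 (2->1):
Peg 0: [2]
Peg 1: [4, 3, 1]
Peg 2: []

After move 2 (1->0):
Peg 0: [2, 1]
Peg 1: [4, 3]
Peg 2: []

After move 3 (1->2):
Peg 0: [2, 1]
Peg 1: [4]
Peg 2: [3]

After move 4 (0->2):
Peg 0: [2]
Peg 1: [4]
Peg 2: [3, 1]

After move 5 (2->0):
Peg 0: [2, 1]
Peg 1: [4]
Peg 2: [3]

After move 6 (0->2):
Peg 0: [2]
Peg 1: [4]
Peg 2: [3, 1]

Answer: Peg 0: [2]
Peg 1: [4]
Peg 2: [3, 1]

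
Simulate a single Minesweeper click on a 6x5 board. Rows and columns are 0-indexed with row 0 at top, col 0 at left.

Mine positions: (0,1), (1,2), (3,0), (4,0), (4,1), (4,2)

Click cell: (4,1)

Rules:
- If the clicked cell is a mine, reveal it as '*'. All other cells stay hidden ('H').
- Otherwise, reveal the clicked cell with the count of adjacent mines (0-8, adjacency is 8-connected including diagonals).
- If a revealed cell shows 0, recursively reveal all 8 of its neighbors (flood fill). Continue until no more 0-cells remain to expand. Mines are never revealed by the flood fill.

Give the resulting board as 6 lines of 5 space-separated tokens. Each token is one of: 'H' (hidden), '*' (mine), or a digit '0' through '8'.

H H H H H
H H H H H
H H H H H
H H H H H
H * H H H
H H H H H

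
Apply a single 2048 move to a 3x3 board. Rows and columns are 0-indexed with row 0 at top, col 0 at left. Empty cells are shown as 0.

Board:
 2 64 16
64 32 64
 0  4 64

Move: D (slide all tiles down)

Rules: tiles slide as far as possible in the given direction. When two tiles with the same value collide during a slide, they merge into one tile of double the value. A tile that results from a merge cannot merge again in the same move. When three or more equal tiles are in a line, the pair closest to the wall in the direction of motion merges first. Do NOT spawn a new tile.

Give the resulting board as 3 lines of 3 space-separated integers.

Answer:   0  64   0
  2  32  16
 64   4 128

Derivation:
Slide down:
col 0: [2, 64, 0] -> [0, 2, 64]
col 1: [64, 32, 4] -> [64, 32, 4]
col 2: [16, 64, 64] -> [0, 16, 128]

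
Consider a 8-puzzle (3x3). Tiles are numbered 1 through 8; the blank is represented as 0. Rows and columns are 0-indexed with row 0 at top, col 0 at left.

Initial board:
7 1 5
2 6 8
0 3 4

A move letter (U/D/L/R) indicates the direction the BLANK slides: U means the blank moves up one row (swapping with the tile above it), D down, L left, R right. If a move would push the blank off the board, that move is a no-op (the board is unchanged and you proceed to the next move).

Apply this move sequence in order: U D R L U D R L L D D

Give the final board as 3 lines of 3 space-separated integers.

After move 1 (U):
7 1 5
0 6 8
2 3 4

After move 2 (D):
7 1 5
2 6 8
0 3 4

After move 3 (R):
7 1 5
2 6 8
3 0 4

After move 4 (L):
7 1 5
2 6 8
0 3 4

After move 5 (U):
7 1 5
0 6 8
2 3 4

After move 6 (D):
7 1 5
2 6 8
0 3 4

After move 7 (R):
7 1 5
2 6 8
3 0 4

After move 8 (L):
7 1 5
2 6 8
0 3 4

After move 9 (L):
7 1 5
2 6 8
0 3 4

After move 10 (D):
7 1 5
2 6 8
0 3 4

After move 11 (D):
7 1 5
2 6 8
0 3 4

Answer: 7 1 5
2 6 8
0 3 4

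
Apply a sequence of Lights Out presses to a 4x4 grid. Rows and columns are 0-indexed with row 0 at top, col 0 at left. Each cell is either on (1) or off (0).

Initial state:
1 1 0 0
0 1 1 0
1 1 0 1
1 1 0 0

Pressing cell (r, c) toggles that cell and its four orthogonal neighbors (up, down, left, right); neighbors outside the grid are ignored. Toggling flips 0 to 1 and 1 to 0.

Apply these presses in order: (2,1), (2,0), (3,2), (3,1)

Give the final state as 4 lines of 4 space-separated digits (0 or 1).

After press 1 at (2,1):
1 1 0 0
0 0 1 0
0 0 1 1
1 0 0 0

After press 2 at (2,0):
1 1 0 0
1 0 1 0
1 1 1 1
0 0 0 0

After press 3 at (3,2):
1 1 0 0
1 0 1 0
1 1 0 1
0 1 1 1

After press 4 at (3,1):
1 1 0 0
1 0 1 0
1 0 0 1
1 0 0 1

Answer: 1 1 0 0
1 0 1 0
1 0 0 1
1 0 0 1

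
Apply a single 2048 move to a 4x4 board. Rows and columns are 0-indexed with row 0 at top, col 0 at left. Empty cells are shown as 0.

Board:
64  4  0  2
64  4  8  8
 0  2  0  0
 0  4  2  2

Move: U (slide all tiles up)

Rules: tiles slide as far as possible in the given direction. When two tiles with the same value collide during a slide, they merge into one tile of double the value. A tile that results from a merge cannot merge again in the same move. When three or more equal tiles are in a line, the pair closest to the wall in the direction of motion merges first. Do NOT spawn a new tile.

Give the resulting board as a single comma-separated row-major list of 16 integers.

Slide up:
col 0: [64, 64, 0, 0] -> [128, 0, 0, 0]
col 1: [4, 4, 2, 4] -> [8, 2, 4, 0]
col 2: [0, 8, 0, 2] -> [8, 2, 0, 0]
col 3: [2, 8, 0, 2] -> [2, 8, 2, 0]

Answer: 128, 8, 8, 2, 0, 2, 2, 8, 0, 4, 0, 2, 0, 0, 0, 0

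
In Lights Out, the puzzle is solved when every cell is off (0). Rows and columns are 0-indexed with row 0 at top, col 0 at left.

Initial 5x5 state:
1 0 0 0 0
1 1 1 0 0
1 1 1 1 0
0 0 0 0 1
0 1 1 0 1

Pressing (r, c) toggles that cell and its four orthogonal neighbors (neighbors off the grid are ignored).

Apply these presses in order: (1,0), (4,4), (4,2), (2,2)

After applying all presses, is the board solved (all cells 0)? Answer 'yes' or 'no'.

After press 1 at (1,0):
0 0 0 0 0
0 0 1 0 0
0 1 1 1 0
0 0 0 0 1
0 1 1 0 1

After press 2 at (4,4):
0 0 0 0 0
0 0 1 0 0
0 1 1 1 0
0 0 0 0 0
0 1 1 1 0

After press 3 at (4,2):
0 0 0 0 0
0 0 1 0 0
0 1 1 1 0
0 0 1 0 0
0 0 0 0 0

After press 4 at (2,2):
0 0 0 0 0
0 0 0 0 0
0 0 0 0 0
0 0 0 0 0
0 0 0 0 0

Lights still on: 0

Answer: yes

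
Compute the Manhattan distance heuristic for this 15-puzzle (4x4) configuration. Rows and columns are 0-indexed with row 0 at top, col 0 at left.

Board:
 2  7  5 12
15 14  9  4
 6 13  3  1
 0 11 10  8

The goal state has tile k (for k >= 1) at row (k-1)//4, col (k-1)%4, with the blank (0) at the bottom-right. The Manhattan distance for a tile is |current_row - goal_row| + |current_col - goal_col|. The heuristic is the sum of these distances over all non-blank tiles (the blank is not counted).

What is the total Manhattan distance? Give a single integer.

Tile 2: (0,0)->(0,1) = 1
Tile 7: (0,1)->(1,2) = 2
Tile 5: (0,2)->(1,0) = 3
Tile 12: (0,3)->(2,3) = 2
Tile 15: (1,0)->(3,2) = 4
Tile 14: (1,1)->(3,1) = 2
Tile 9: (1,2)->(2,0) = 3
Tile 4: (1,3)->(0,3) = 1
Tile 6: (2,0)->(1,1) = 2
Tile 13: (2,1)->(3,0) = 2
Tile 3: (2,2)->(0,2) = 2
Tile 1: (2,3)->(0,0) = 5
Tile 11: (3,1)->(2,2) = 2
Tile 10: (3,2)->(2,1) = 2
Tile 8: (3,3)->(1,3) = 2
Sum: 1 + 2 + 3 + 2 + 4 + 2 + 3 + 1 + 2 + 2 + 2 + 5 + 2 + 2 + 2 = 35

Answer: 35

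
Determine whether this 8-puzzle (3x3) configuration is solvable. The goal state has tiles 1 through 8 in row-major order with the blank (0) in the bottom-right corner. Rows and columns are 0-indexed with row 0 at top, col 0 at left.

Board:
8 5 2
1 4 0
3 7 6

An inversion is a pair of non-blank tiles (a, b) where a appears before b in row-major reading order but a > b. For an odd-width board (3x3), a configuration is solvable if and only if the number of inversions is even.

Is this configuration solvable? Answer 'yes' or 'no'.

Answer: yes

Derivation:
Inversions (pairs i<j in row-major order where tile[i] > tile[j] > 0): 14
14 is even, so the puzzle is solvable.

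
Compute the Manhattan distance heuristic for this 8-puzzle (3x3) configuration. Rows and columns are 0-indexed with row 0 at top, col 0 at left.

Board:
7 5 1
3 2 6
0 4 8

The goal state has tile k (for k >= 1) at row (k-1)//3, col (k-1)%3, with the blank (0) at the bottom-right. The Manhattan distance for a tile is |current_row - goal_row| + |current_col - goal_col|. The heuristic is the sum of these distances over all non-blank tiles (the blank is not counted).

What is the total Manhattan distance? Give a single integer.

Answer: 12

Derivation:
Tile 7: at (0,0), goal (2,0), distance |0-2|+|0-0| = 2
Tile 5: at (0,1), goal (1,1), distance |0-1|+|1-1| = 1
Tile 1: at (0,2), goal (0,0), distance |0-0|+|2-0| = 2
Tile 3: at (1,0), goal (0,2), distance |1-0|+|0-2| = 3
Tile 2: at (1,1), goal (0,1), distance |1-0|+|1-1| = 1
Tile 6: at (1,2), goal (1,2), distance |1-1|+|2-2| = 0
Tile 4: at (2,1), goal (1,0), distance |2-1|+|1-0| = 2
Tile 8: at (2,2), goal (2,1), distance |2-2|+|2-1| = 1
Sum: 2 + 1 + 2 + 3 + 1 + 0 + 2 + 1 = 12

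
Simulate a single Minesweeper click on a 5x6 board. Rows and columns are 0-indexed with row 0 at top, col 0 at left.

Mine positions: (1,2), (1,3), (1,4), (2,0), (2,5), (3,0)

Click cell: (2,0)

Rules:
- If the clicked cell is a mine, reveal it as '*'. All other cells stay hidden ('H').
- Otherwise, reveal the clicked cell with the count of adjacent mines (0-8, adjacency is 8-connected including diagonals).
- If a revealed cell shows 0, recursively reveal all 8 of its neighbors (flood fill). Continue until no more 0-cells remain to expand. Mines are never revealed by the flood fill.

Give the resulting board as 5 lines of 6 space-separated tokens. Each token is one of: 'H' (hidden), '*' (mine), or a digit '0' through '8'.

H H H H H H
H H H H H H
* H H H H H
H H H H H H
H H H H H H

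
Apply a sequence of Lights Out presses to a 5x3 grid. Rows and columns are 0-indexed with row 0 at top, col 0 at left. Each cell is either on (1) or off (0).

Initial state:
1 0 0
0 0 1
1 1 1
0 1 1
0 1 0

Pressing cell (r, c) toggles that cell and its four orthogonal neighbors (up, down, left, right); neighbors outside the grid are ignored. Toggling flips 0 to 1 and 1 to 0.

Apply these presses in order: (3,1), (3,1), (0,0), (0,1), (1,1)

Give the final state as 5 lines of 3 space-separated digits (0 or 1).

After press 1 at (3,1):
1 0 0
0 0 1
1 0 1
1 0 0
0 0 0

After press 2 at (3,1):
1 0 0
0 0 1
1 1 1
0 1 1
0 1 0

After press 3 at (0,0):
0 1 0
1 0 1
1 1 1
0 1 1
0 1 0

After press 4 at (0,1):
1 0 1
1 1 1
1 1 1
0 1 1
0 1 0

After press 5 at (1,1):
1 1 1
0 0 0
1 0 1
0 1 1
0 1 0

Answer: 1 1 1
0 0 0
1 0 1
0 1 1
0 1 0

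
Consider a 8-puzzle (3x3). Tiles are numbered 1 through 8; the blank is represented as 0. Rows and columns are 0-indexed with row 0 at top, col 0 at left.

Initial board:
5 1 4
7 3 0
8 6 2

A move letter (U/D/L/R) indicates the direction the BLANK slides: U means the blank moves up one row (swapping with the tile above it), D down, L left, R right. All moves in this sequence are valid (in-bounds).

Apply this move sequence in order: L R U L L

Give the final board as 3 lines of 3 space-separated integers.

Answer: 0 5 1
7 3 4
8 6 2

Derivation:
After move 1 (L):
5 1 4
7 0 3
8 6 2

After move 2 (R):
5 1 4
7 3 0
8 6 2

After move 3 (U):
5 1 0
7 3 4
8 6 2

After move 4 (L):
5 0 1
7 3 4
8 6 2

After move 5 (L):
0 5 1
7 3 4
8 6 2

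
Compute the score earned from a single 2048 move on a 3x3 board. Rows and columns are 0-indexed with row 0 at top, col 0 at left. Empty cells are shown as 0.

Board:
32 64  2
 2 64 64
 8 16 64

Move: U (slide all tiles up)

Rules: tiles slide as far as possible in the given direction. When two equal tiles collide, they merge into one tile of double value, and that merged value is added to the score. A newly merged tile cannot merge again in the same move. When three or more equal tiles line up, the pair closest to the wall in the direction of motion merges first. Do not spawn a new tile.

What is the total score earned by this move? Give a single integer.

Slide up:
col 0: [32, 2, 8] -> [32, 2, 8]  score +0 (running 0)
col 1: [64, 64, 16] -> [128, 16, 0]  score +128 (running 128)
col 2: [2, 64, 64] -> [2, 128, 0]  score +128 (running 256)
Board after move:
 32 128   2
  2  16 128
  8   0   0

Answer: 256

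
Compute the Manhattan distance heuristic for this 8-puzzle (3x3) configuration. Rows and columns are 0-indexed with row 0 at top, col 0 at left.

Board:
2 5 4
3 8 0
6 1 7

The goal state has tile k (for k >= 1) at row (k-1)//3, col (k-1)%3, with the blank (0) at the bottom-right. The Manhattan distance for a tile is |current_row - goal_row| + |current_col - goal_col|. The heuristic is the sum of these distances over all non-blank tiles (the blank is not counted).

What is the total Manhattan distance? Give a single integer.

Tile 2: at (0,0), goal (0,1), distance |0-0|+|0-1| = 1
Tile 5: at (0,1), goal (1,1), distance |0-1|+|1-1| = 1
Tile 4: at (0,2), goal (1,0), distance |0-1|+|2-0| = 3
Tile 3: at (1,0), goal (0,2), distance |1-0|+|0-2| = 3
Tile 8: at (1,1), goal (2,1), distance |1-2|+|1-1| = 1
Tile 6: at (2,0), goal (1,2), distance |2-1|+|0-2| = 3
Tile 1: at (2,1), goal (0,0), distance |2-0|+|1-0| = 3
Tile 7: at (2,2), goal (2,0), distance |2-2|+|2-0| = 2
Sum: 1 + 1 + 3 + 3 + 1 + 3 + 3 + 2 = 17

Answer: 17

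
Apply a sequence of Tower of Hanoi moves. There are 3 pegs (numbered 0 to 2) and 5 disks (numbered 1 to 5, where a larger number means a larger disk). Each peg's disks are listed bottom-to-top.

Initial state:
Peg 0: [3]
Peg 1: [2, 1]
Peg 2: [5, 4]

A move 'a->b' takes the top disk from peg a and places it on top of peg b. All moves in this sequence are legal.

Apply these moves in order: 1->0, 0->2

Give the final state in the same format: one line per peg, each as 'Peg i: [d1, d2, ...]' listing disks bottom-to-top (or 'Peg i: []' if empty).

Answer: Peg 0: [3]
Peg 1: [2]
Peg 2: [5, 4, 1]

Derivation:
After move 1 (1->0):
Peg 0: [3, 1]
Peg 1: [2]
Peg 2: [5, 4]

After move 2 (0->2):
Peg 0: [3]
Peg 1: [2]
Peg 2: [5, 4, 1]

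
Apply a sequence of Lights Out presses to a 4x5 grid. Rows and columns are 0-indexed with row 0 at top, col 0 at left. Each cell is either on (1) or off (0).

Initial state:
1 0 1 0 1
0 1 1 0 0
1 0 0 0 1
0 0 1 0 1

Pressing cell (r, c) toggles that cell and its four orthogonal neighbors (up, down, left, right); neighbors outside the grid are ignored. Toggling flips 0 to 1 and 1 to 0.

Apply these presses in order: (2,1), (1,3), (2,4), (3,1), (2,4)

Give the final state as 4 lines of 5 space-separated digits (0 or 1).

Answer: 1 0 1 1 1
0 0 0 1 1
0 0 1 1 1
1 0 0 0 1

Derivation:
After press 1 at (2,1):
1 0 1 0 1
0 0 1 0 0
0 1 1 0 1
0 1 1 0 1

After press 2 at (1,3):
1 0 1 1 1
0 0 0 1 1
0 1 1 1 1
0 1 1 0 1

After press 3 at (2,4):
1 0 1 1 1
0 0 0 1 0
0 1 1 0 0
0 1 1 0 0

After press 4 at (3,1):
1 0 1 1 1
0 0 0 1 0
0 0 1 0 0
1 0 0 0 0

After press 5 at (2,4):
1 0 1 1 1
0 0 0 1 1
0 0 1 1 1
1 0 0 0 1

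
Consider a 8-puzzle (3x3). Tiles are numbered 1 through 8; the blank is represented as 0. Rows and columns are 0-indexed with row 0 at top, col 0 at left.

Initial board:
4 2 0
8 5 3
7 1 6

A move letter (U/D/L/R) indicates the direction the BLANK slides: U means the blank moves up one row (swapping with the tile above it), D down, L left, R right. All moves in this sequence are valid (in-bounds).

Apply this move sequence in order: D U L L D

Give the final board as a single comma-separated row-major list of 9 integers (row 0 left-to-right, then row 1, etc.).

After move 1 (D):
4 2 3
8 5 0
7 1 6

After move 2 (U):
4 2 0
8 5 3
7 1 6

After move 3 (L):
4 0 2
8 5 3
7 1 6

After move 4 (L):
0 4 2
8 5 3
7 1 6

After move 5 (D):
8 4 2
0 5 3
7 1 6

Answer: 8, 4, 2, 0, 5, 3, 7, 1, 6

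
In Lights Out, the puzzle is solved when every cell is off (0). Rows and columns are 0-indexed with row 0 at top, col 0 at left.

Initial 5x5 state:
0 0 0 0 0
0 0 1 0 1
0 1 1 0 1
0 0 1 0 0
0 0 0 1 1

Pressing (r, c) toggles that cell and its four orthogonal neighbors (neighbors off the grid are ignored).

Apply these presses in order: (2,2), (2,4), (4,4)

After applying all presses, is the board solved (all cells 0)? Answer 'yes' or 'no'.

After press 1 at (2,2):
0 0 0 0 0
0 0 0 0 1
0 0 0 1 1
0 0 0 0 0
0 0 0 1 1

After press 2 at (2,4):
0 0 0 0 0
0 0 0 0 0
0 0 0 0 0
0 0 0 0 1
0 0 0 1 1

After press 3 at (4,4):
0 0 0 0 0
0 0 0 0 0
0 0 0 0 0
0 0 0 0 0
0 0 0 0 0

Lights still on: 0

Answer: yes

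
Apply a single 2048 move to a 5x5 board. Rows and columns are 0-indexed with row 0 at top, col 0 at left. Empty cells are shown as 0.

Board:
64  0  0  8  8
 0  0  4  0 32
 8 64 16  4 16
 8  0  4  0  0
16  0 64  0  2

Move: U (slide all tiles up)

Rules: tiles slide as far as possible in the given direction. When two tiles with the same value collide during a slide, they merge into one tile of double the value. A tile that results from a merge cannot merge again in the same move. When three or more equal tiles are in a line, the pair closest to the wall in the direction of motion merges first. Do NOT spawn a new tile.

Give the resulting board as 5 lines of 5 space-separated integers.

Slide up:
col 0: [64, 0, 8, 8, 16] -> [64, 16, 16, 0, 0]
col 1: [0, 0, 64, 0, 0] -> [64, 0, 0, 0, 0]
col 2: [0, 4, 16, 4, 64] -> [4, 16, 4, 64, 0]
col 3: [8, 0, 4, 0, 0] -> [8, 4, 0, 0, 0]
col 4: [8, 32, 16, 0, 2] -> [8, 32, 16, 2, 0]

Answer: 64 64  4  8  8
16  0 16  4 32
16  0  4  0 16
 0  0 64  0  2
 0  0  0  0  0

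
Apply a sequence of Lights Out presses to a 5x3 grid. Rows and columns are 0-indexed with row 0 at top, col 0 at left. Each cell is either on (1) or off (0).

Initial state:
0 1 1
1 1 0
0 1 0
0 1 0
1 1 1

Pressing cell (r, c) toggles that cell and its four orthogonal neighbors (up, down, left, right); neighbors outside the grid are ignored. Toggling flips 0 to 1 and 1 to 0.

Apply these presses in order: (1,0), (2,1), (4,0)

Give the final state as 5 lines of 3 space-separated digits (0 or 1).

After press 1 at (1,0):
1 1 1
0 0 0
1 1 0
0 1 0
1 1 1

After press 2 at (2,1):
1 1 1
0 1 0
0 0 1
0 0 0
1 1 1

After press 3 at (4,0):
1 1 1
0 1 0
0 0 1
1 0 0
0 0 1

Answer: 1 1 1
0 1 0
0 0 1
1 0 0
0 0 1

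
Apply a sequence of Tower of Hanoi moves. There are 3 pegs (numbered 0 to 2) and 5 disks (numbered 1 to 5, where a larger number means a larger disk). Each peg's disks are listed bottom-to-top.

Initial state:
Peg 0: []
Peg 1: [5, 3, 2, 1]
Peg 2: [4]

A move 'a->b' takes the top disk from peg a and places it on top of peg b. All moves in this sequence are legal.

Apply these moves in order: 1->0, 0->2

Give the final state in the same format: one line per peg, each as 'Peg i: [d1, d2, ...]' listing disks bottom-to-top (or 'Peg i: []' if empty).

Answer: Peg 0: []
Peg 1: [5, 3, 2]
Peg 2: [4, 1]

Derivation:
After move 1 (1->0):
Peg 0: [1]
Peg 1: [5, 3, 2]
Peg 2: [4]

After move 2 (0->2):
Peg 0: []
Peg 1: [5, 3, 2]
Peg 2: [4, 1]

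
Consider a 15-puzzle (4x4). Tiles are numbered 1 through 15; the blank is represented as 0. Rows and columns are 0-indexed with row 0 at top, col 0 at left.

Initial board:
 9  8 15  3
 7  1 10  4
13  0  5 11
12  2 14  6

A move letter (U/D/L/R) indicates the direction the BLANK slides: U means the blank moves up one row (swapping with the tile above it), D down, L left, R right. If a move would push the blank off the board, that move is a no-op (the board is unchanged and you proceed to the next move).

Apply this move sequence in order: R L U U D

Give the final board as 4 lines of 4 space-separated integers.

After move 1 (R):
 9  8 15  3
 7  1 10  4
13  5  0 11
12  2 14  6

After move 2 (L):
 9  8 15  3
 7  1 10  4
13  0  5 11
12  2 14  6

After move 3 (U):
 9  8 15  3
 7  0 10  4
13  1  5 11
12  2 14  6

After move 4 (U):
 9  0 15  3
 7  8 10  4
13  1  5 11
12  2 14  6

After move 5 (D):
 9  8 15  3
 7  0 10  4
13  1  5 11
12  2 14  6

Answer:  9  8 15  3
 7  0 10  4
13  1  5 11
12  2 14  6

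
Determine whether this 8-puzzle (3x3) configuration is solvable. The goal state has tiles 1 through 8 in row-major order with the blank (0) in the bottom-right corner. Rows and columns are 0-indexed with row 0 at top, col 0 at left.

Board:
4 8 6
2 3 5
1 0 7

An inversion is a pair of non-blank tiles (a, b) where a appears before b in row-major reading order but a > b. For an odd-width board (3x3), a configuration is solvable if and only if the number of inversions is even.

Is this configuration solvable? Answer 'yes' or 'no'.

Inversions (pairs i<j in row-major order where tile[i] > tile[j] > 0): 16
16 is even, so the puzzle is solvable.

Answer: yes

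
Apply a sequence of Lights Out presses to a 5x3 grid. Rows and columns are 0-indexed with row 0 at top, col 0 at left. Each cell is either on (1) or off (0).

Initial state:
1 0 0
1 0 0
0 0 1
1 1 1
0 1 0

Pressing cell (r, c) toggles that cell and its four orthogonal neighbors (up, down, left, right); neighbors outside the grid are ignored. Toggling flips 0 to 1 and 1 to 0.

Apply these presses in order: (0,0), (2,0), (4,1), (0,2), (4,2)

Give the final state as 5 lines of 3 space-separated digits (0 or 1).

Answer: 0 0 1
1 0 1
1 1 1
0 0 0
1 1 0

Derivation:
After press 1 at (0,0):
0 1 0
0 0 0
0 0 1
1 1 1
0 1 0

After press 2 at (2,0):
0 1 0
1 0 0
1 1 1
0 1 1
0 1 0

After press 3 at (4,1):
0 1 0
1 0 0
1 1 1
0 0 1
1 0 1

After press 4 at (0,2):
0 0 1
1 0 1
1 1 1
0 0 1
1 0 1

After press 5 at (4,2):
0 0 1
1 0 1
1 1 1
0 0 0
1 1 0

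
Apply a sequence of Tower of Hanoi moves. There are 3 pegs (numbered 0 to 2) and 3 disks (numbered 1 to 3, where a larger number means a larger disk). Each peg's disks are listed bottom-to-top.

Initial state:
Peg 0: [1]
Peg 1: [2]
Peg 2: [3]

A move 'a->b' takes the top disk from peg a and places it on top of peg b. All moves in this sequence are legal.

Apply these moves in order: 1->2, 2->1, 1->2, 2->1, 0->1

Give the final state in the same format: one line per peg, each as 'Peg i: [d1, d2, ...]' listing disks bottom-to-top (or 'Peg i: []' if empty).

Answer: Peg 0: []
Peg 1: [2, 1]
Peg 2: [3]

Derivation:
After move 1 (1->2):
Peg 0: [1]
Peg 1: []
Peg 2: [3, 2]

After move 2 (2->1):
Peg 0: [1]
Peg 1: [2]
Peg 2: [3]

After move 3 (1->2):
Peg 0: [1]
Peg 1: []
Peg 2: [3, 2]

After move 4 (2->1):
Peg 0: [1]
Peg 1: [2]
Peg 2: [3]

After move 5 (0->1):
Peg 0: []
Peg 1: [2, 1]
Peg 2: [3]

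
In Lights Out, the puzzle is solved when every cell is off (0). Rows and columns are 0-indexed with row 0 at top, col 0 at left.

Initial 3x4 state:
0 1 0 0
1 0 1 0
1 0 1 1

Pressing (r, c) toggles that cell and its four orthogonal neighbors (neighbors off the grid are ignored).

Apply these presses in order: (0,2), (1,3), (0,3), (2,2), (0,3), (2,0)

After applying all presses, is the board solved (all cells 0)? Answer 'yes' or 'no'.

Answer: no

Derivation:
After press 1 at (0,2):
0 0 1 1
1 0 0 0
1 0 1 1

After press 2 at (1,3):
0 0 1 0
1 0 1 1
1 0 1 0

After press 3 at (0,3):
0 0 0 1
1 0 1 0
1 0 1 0

After press 4 at (2,2):
0 0 0 1
1 0 0 0
1 1 0 1

After press 5 at (0,3):
0 0 1 0
1 0 0 1
1 1 0 1

After press 6 at (2,0):
0 0 1 0
0 0 0 1
0 0 0 1

Lights still on: 3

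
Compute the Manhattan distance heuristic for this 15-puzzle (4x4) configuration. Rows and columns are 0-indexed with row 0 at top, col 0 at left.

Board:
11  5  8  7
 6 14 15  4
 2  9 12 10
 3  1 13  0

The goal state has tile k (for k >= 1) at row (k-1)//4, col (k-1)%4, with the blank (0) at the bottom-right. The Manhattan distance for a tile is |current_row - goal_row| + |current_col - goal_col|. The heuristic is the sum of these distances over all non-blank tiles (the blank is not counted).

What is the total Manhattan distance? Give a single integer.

Tile 11: at (0,0), goal (2,2), distance |0-2|+|0-2| = 4
Tile 5: at (0,1), goal (1,0), distance |0-1|+|1-0| = 2
Tile 8: at (0,2), goal (1,3), distance |0-1|+|2-3| = 2
Tile 7: at (0,3), goal (1,2), distance |0-1|+|3-2| = 2
Tile 6: at (1,0), goal (1,1), distance |1-1|+|0-1| = 1
Tile 14: at (1,1), goal (3,1), distance |1-3|+|1-1| = 2
Tile 15: at (1,2), goal (3,2), distance |1-3|+|2-2| = 2
Tile 4: at (1,3), goal (0,3), distance |1-0|+|3-3| = 1
Tile 2: at (2,0), goal (0,1), distance |2-0|+|0-1| = 3
Tile 9: at (2,1), goal (2,0), distance |2-2|+|1-0| = 1
Tile 12: at (2,2), goal (2,3), distance |2-2|+|2-3| = 1
Tile 10: at (2,3), goal (2,1), distance |2-2|+|3-1| = 2
Tile 3: at (3,0), goal (0,2), distance |3-0|+|0-2| = 5
Tile 1: at (3,1), goal (0,0), distance |3-0|+|1-0| = 4
Tile 13: at (3,2), goal (3,0), distance |3-3|+|2-0| = 2
Sum: 4 + 2 + 2 + 2 + 1 + 2 + 2 + 1 + 3 + 1 + 1 + 2 + 5 + 4 + 2 = 34

Answer: 34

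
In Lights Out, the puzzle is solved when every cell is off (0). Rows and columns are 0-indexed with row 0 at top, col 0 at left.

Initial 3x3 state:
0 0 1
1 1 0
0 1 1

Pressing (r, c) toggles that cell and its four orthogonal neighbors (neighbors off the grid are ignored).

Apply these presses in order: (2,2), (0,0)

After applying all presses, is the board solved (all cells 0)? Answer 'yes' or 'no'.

After press 1 at (2,2):
0 0 1
1 1 1
0 0 0

After press 2 at (0,0):
1 1 1
0 1 1
0 0 0

Lights still on: 5

Answer: no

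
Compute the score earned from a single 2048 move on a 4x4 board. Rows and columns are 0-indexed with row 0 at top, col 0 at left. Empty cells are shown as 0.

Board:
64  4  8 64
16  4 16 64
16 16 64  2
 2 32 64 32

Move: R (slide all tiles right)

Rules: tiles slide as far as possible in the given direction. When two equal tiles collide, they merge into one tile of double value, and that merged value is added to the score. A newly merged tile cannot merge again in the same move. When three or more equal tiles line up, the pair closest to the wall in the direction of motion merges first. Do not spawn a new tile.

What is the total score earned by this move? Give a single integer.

Slide right:
row 0: [64, 4, 8, 64] -> [64, 4, 8, 64]  score +0 (running 0)
row 1: [16, 4, 16, 64] -> [16, 4, 16, 64]  score +0 (running 0)
row 2: [16, 16, 64, 2] -> [0, 32, 64, 2]  score +32 (running 32)
row 3: [2, 32, 64, 32] -> [2, 32, 64, 32]  score +0 (running 32)
Board after move:
64  4  8 64
16  4 16 64
 0 32 64  2
 2 32 64 32

Answer: 32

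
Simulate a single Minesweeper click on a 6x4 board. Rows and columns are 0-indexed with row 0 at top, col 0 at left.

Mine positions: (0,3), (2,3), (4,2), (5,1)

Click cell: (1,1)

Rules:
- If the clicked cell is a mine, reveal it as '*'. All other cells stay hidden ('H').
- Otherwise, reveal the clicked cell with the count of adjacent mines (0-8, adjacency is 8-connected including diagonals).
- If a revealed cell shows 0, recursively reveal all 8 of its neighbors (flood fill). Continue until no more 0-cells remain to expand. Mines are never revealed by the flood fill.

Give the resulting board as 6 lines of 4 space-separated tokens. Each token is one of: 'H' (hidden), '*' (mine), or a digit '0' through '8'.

0 0 1 H
0 0 2 H
0 0 1 H
0 1 2 H
1 2 H H
H H H H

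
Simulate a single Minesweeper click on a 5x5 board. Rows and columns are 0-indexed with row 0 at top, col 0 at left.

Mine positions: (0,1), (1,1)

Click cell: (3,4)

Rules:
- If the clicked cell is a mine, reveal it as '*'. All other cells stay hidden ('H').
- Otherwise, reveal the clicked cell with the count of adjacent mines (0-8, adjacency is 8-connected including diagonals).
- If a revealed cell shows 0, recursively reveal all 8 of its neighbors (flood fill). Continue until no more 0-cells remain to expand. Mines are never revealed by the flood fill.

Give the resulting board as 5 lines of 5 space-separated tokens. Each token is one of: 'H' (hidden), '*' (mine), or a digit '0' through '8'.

H H 2 0 0
H H 2 0 0
1 1 1 0 0
0 0 0 0 0
0 0 0 0 0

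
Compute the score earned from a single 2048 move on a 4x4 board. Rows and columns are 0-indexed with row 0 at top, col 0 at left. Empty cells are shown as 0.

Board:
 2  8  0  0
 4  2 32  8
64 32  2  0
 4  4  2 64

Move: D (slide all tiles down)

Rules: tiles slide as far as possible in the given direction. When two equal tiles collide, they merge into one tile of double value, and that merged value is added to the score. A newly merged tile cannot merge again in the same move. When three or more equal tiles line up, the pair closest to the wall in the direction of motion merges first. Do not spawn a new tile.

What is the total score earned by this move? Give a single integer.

Answer: 4

Derivation:
Slide down:
col 0: [2, 4, 64, 4] -> [2, 4, 64, 4]  score +0 (running 0)
col 1: [8, 2, 32, 4] -> [8, 2, 32, 4]  score +0 (running 0)
col 2: [0, 32, 2, 2] -> [0, 0, 32, 4]  score +4 (running 4)
col 3: [0, 8, 0, 64] -> [0, 0, 8, 64]  score +0 (running 4)
Board after move:
 2  8  0  0
 4  2  0  0
64 32 32  8
 4  4  4 64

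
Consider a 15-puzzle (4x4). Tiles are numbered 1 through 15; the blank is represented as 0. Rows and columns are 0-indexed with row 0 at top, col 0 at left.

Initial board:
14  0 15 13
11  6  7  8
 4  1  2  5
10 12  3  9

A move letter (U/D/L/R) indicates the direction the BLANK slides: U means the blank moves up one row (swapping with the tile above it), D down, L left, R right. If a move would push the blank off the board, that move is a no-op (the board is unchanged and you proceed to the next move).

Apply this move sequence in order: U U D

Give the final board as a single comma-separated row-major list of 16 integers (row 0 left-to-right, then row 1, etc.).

Answer: 14, 6, 15, 13, 11, 0, 7, 8, 4, 1, 2, 5, 10, 12, 3, 9

Derivation:
After move 1 (U):
14  0 15 13
11  6  7  8
 4  1  2  5
10 12  3  9

After move 2 (U):
14  0 15 13
11  6  7  8
 4  1  2  5
10 12  3  9

After move 3 (D):
14  6 15 13
11  0  7  8
 4  1  2  5
10 12  3  9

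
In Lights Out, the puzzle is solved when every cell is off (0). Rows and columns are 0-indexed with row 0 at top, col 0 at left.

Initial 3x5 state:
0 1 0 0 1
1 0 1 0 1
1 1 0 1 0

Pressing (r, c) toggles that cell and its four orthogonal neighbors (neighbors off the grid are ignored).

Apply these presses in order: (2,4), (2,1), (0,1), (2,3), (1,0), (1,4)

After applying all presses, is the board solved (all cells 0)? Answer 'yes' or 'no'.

Answer: no

Derivation:
After press 1 at (2,4):
0 1 0 0 1
1 0 1 0 0
1 1 0 0 1

After press 2 at (2,1):
0 1 0 0 1
1 1 1 0 0
0 0 1 0 1

After press 3 at (0,1):
1 0 1 0 1
1 0 1 0 0
0 0 1 0 1

After press 4 at (2,3):
1 0 1 0 1
1 0 1 1 0
0 0 0 1 0

After press 5 at (1,0):
0 0 1 0 1
0 1 1 1 0
1 0 0 1 0

After press 6 at (1,4):
0 0 1 0 0
0 1 1 0 1
1 0 0 1 1

Lights still on: 7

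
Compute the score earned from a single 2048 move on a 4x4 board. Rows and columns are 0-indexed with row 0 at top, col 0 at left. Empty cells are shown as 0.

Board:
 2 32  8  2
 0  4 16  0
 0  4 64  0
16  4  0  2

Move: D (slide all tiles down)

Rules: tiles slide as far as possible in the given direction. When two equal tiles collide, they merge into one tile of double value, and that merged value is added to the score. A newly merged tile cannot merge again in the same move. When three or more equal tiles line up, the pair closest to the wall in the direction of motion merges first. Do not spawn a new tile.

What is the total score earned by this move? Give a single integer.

Slide down:
col 0: [2, 0, 0, 16] -> [0, 0, 2, 16]  score +0 (running 0)
col 1: [32, 4, 4, 4] -> [0, 32, 4, 8]  score +8 (running 8)
col 2: [8, 16, 64, 0] -> [0, 8, 16, 64]  score +0 (running 8)
col 3: [2, 0, 0, 2] -> [0, 0, 0, 4]  score +4 (running 12)
Board after move:
 0  0  0  0
 0 32  8  0
 2  4 16  0
16  8 64  4

Answer: 12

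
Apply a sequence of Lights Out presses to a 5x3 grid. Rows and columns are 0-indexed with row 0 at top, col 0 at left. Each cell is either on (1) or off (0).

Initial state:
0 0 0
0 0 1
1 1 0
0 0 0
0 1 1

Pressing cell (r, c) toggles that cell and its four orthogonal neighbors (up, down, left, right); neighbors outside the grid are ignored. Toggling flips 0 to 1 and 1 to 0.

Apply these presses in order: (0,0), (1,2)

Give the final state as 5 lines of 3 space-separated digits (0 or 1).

Answer: 1 1 1
1 1 0
1 1 1
0 0 0
0 1 1

Derivation:
After press 1 at (0,0):
1 1 0
1 0 1
1 1 0
0 0 0
0 1 1

After press 2 at (1,2):
1 1 1
1 1 0
1 1 1
0 0 0
0 1 1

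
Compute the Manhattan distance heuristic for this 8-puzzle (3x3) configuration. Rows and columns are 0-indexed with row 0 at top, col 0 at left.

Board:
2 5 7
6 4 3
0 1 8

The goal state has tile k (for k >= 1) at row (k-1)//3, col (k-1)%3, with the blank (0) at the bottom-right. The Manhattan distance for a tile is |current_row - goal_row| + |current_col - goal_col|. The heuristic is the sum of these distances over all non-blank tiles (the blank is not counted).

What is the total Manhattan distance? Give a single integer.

Answer: 14

Derivation:
Tile 2: at (0,0), goal (0,1), distance |0-0|+|0-1| = 1
Tile 5: at (0,1), goal (1,1), distance |0-1|+|1-1| = 1
Tile 7: at (0,2), goal (2,0), distance |0-2|+|2-0| = 4
Tile 6: at (1,0), goal (1,2), distance |1-1|+|0-2| = 2
Tile 4: at (1,1), goal (1,0), distance |1-1|+|1-0| = 1
Tile 3: at (1,2), goal (0,2), distance |1-0|+|2-2| = 1
Tile 1: at (2,1), goal (0,0), distance |2-0|+|1-0| = 3
Tile 8: at (2,2), goal (2,1), distance |2-2|+|2-1| = 1
Sum: 1 + 1 + 4 + 2 + 1 + 1 + 3 + 1 = 14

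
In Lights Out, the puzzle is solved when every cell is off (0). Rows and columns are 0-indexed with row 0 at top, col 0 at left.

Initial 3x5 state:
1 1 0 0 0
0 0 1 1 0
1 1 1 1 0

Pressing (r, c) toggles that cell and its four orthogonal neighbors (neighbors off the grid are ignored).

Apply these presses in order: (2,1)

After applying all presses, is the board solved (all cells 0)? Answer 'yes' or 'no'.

Answer: no

Derivation:
After press 1 at (2,1):
1 1 0 0 0
0 1 1 1 0
0 0 0 1 0

Lights still on: 6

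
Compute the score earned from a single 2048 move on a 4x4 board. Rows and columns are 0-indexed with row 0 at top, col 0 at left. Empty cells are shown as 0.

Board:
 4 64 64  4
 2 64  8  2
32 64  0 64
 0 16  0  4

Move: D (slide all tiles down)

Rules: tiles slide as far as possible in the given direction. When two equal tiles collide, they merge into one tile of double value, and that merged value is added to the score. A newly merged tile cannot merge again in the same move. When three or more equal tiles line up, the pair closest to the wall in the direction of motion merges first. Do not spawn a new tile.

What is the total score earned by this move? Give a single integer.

Answer: 128

Derivation:
Slide down:
col 0: [4, 2, 32, 0] -> [0, 4, 2, 32]  score +0 (running 0)
col 1: [64, 64, 64, 16] -> [0, 64, 128, 16]  score +128 (running 128)
col 2: [64, 8, 0, 0] -> [0, 0, 64, 8]  score +0 (running 128)
col 3: [4, 2, 64, 4] -> [4, 2, 64, 4]  score +0 (running 128)
Board after move:
  0   0   0   4
  4  64   0   2
  2 128  64  64
 32  16   8   4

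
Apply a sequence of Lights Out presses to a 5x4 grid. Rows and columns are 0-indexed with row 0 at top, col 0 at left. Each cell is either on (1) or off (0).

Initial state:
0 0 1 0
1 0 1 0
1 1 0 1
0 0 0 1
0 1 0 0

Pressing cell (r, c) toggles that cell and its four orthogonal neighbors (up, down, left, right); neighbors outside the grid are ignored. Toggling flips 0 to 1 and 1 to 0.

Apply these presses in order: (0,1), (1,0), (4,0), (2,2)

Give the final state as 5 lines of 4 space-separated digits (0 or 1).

After press 1 at (0,1):
1 1 0 0
1 1 1 0
1 1 0 1
0 0 0 1
0 1 0 0

After press 2 at (1,0):
0 1 0 0
0 0 1 0
0 1 0 1
0 0 0 1
0 1 0 0

After press 3 at (4,0):
0 1 0 0
0 0 1 0
0 1 0 1
1 0 0 1
1 0 0 0

After press 4 at (2,2):
0 1 0 0
0 0 0 0
0 0 1 0
1 0 1 1
1 0 0 0

Answer: 0 1 0 0
0 0 0 0
0 0 1 0
1 0 1 1
1 0 0 0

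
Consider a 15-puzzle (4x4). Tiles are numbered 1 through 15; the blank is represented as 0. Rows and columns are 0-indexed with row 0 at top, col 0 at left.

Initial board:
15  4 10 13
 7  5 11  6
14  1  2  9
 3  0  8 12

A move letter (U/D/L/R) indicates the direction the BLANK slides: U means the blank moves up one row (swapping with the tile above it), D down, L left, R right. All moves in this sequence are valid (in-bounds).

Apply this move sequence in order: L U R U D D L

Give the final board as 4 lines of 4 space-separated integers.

After move 1 (L):
15  4 10 13
 7  5 11  6
14  1  2  9
 0  3  8 12

After move 2 (U):
15  4 10 13
 7  5 11  6
 0  1  2  9
14  3  8 12

After move 3 (R):
15  4 10 13
 7  5 11  6
 1  0  2  9
14  3  8 12

After move 4 (U):
15  4 10 13
 7  0 11  6
 1  5  2  9
14  3  8 12

After move 5 (D):
15  4 10 13
 7  5 11  6
 1  0  2  9
14  3  8 12

After move 6 (D):
15  4 10 13
 7  5 11  6
 1  3  2  9
14  0  8 12

After move 7 (L):
15  4 10 13
 7  5 11  6
 1  3  2  9
 0 14  8 12

Answer: 15  4 10 13
 7  5 11  6
 1  3  2  9
 0 14  8 12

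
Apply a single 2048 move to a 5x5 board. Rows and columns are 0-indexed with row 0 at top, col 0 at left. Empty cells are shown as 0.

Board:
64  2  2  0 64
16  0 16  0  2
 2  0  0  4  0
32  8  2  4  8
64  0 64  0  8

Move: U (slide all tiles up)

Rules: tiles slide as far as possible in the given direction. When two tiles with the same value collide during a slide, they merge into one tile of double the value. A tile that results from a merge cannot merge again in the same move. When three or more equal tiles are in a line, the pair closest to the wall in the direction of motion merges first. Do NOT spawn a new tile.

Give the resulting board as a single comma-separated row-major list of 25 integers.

Answer: 64, 2, 2, 8, 64, 16, 8, 16, 0, 2, 2, 0, 2, 0, 16, 32, 0, 64, 0, 0, 64, 0, 0, 0, 0

Derivation:
Slide up:
col 0: [64, 16, 2, 32, 64] -> [64, 16, 2, 32, 64]
col 1: [2, 0, 0, 8, 0] -> [2, 8, 0, 0, 0]
col 2: [2, 16, 0, 2, 64] -> [2, 16, 2, 64, 0]
col 3: [0, 0, 4, 4, 0] -> [8, 0, 0, 0, 0]
col 4: [64, 2, 0, 8, 8] -> [64, 2, 16, 0, 0]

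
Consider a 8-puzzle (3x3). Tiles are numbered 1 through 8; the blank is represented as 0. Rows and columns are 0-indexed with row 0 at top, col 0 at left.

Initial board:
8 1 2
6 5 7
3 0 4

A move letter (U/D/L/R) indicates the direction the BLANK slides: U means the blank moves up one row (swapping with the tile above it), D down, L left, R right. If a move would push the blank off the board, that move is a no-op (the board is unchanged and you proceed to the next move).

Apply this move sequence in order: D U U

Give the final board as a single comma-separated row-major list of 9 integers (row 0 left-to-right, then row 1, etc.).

Answer: 8, 0, 2, 6, 1, 7, 3, 5, 4

Derivation:
After move 1 (D):
8 1 2
6 5 7
3 0 4

After move 2 (U):
8 1 2
6 0 7
3 5 4

After move 3 (U):
8 0 2
6 1 7
3 5 4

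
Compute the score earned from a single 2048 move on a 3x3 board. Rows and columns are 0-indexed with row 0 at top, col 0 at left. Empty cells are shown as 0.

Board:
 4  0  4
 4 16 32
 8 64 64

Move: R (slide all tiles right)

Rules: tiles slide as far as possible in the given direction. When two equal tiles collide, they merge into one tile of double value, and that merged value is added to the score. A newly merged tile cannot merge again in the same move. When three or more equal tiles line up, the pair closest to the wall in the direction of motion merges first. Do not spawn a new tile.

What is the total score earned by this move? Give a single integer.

Slide right:
row 0: [4, 0, 4] -> [0, 0, 8]  score +8 (running 8)
row 1: [4, 16, 32] -> [4, 16, 32]  score +0 (running 8)
row 2: [8, 64, 64] -> [0, 8, 128]  score +128 (running 136)
Board after move:
  0   0   8
  4  16  32
  0   8 128

Answer: 136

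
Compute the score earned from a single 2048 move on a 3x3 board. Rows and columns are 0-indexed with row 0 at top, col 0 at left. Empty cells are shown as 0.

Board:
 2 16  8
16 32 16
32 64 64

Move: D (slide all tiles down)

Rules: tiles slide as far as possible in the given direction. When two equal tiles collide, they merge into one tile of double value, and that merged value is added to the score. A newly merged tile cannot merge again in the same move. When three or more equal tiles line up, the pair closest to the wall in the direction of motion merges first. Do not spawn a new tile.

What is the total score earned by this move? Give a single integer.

Slide down:
col 0: [2, 16, 32] -> [2, 16, 32]  score +0 (running 0)
col 1: [16, 32, 64] -> [16, 32, 64]  score +0 (running 0)
col 2: [8, 16, 64] -> [8, 16, 64]  score +0 (running 0)
Board after move:
 2 16  8
16 32 16
32 64 64

Answer: 0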